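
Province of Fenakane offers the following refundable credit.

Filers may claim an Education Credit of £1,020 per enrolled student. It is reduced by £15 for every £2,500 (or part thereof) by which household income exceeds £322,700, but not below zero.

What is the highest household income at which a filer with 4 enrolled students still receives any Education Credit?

Full credit = 4 × £1,020 = £4,080.
After 271 increments the reduction is 271 × £15 = £4,065, leaving £15; one more increment wipes it out. Increment 271 ends at excess 271 × £2,500 = £677,500, so the highest qualifying income is £322,700 + £677,500 = £1,000,200.

£1,000,200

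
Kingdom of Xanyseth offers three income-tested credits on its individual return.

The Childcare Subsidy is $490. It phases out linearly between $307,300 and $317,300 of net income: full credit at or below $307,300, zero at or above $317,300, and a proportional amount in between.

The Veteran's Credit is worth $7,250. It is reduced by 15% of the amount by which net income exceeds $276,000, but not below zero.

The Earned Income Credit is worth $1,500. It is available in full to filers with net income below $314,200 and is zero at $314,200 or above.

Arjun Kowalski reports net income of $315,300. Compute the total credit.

Childcare Subsidy: $315,300 is $8,000 into a $10,000 phase-out range, leaving 2,000/10,000 of the credit: $490 × 2,000/10,000 = $98.
Veteran's Credit: 15% of the $39,300 excess over $276,000 is $5,895; credit = $7,250 − $5,895 = $1,355.
Earned Income Credit: $315,300 meets or exceeds the $314,200 cutoff, so the credit is $0.
Total: $98 + $1,355 + $0 = $1,453.

$1,453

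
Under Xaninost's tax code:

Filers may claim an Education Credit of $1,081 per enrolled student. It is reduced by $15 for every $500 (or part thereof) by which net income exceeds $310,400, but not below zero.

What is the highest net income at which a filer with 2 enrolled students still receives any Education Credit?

Full credit = 2 × $1,081 = $2,162.
After 144 increments the reduction is 144 × $15 = $2,160, leaving $2; one more increment wipes it out. Increment 144 ends at excess 144 × $500 = $72,000, so the highest qualifying income is $310,400 + $72,000 = $382,400.

$382,400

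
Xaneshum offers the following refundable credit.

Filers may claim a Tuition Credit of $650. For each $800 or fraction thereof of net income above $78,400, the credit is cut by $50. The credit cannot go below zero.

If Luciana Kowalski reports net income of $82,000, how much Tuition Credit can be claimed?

Tuition Credit: income exceeds $78,400 by $3,600, which is 5 full-or-partial $800 increments; reduction = 5 × $50 = $250, leaving $400.

$400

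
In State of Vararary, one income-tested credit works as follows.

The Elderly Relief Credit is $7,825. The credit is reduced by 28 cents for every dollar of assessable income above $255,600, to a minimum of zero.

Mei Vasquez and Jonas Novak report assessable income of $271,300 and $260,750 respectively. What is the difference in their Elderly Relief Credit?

Mei ($271,300): Elderly Relief Credit: 28% of the $15,700 excess over $255,600 is $4,396; credit = $7,825 − $4,396 = $3,429.
Jonas ($260,750): Elderly Relief Credit: 28% of the $5,150 excess over $255,600 is $1,442; credit = $7,825 − $1,442 = $6,383.
Difference: |$3,429 − $6,383| = $2,954.

$2,954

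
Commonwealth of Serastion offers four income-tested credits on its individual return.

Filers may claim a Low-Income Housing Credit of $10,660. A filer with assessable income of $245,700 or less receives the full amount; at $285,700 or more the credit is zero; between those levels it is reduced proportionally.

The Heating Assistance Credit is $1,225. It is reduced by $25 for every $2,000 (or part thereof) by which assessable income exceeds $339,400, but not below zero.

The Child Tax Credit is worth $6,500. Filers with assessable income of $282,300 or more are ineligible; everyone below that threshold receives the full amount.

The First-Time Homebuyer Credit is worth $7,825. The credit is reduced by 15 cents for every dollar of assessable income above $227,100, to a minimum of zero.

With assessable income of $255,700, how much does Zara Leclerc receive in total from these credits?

$19,255

Low-Income Housing Credit: $255,700 is $10,000 into a $40,000 phase-out range, leaving 30,000/40,000 of the credit: $10,660 × 30,000/40,000 = $7,995.
Heating Assistance Credit: $255,700 is at or below the $339,400 threshold, so the full $1,225 applies.
Child Tax Credit: $255,700 is below the $282,300 cutoff, so the full $6,500 applies.
First-Time Homebuyer Credit: 15% of the $28,600 excess over $227,100 is $4,290; credit = $7,825 − $4,290 = $3,535.
Total: $7,995 + $1,225 + $6,500 + $3,535 = $19,255.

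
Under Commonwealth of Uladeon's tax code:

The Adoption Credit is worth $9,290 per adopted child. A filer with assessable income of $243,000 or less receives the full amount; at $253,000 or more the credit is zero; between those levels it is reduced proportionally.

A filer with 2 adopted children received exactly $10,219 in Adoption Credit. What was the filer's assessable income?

Full credit = 2 × $9,290 = $18,580.
$10,219 is 10,219/18,580 of the full $18,580, so 8,361/18,580 of the $10,000 range has been used: income = $243,000 + $10,000 × 8,361/18,580 = $247,500.

$247,500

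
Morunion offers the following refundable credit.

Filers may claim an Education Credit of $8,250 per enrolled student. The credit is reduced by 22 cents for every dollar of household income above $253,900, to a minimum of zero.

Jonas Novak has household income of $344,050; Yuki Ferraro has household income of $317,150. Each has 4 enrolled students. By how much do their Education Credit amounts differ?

Jonas ($344,050): Education Credit: base = 4 × $8,250 = $33,000. 22% of the $90,150 excess over $253,900 is $19,833; credit = $33,000 − $19,833 = $13,167.
Yuki ($317,150): Education Credit: base = 4 × $8,250 = $33,000. 22% of the $63,250 excess over $253,900 is $13,915; credit = $33,000 − $13,915 = $19,085.
Difference: |$13,167 − $19,085| = $5,918.

$5,918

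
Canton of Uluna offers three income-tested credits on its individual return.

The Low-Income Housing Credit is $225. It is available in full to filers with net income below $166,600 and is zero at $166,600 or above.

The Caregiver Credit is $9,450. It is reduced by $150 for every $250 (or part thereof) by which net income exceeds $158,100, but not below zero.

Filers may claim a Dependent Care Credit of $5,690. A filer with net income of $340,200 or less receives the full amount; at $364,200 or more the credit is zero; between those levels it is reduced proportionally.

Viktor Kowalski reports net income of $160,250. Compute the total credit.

$14,015

Low-Income Housing Credit: $160,250 is below the $166,600 cutoff, so the full $225 applies.
Caregiver Credit: income exceeds $158,100 by $2,150, which is 9 full-or-partial $250 increments; reduction = 9 × $150 = $1,350, leaving $8,100.
Dependent Care Credit: $160,250 is at or below the $340,200 threshold, so the full $5,690 applies.
Total: $225 + $8,100 + $5,690 = $14,015.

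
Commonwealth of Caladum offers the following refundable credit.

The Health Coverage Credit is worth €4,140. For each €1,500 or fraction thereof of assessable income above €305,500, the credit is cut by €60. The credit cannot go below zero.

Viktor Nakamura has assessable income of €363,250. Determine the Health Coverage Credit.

Health Coverage Credit: income exceeds €305,500 by €57,750, which is 39 full-or-partial €1,500 increments; reduction = 39 × €60 = €2,340, leaving €1,800.

€1,800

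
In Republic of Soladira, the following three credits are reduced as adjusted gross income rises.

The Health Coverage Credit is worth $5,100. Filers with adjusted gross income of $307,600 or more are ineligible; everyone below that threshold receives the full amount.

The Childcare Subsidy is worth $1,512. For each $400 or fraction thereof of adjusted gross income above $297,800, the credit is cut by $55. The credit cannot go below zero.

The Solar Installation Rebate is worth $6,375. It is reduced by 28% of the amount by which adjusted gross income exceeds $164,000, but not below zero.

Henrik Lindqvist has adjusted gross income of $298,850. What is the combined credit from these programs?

Health Coverage Credit: $298,850 is below the $307,600 cutoff, so the full $5,100 applies.
Childcare Subsidy: income exceeds $297,800 by $1,050, which is 3 full-or-partial $400 increments; reduction = 3 × $55 = $165, leaving $1,347.
Solar Installation Rebate: 28% of the $134,850 excess over $164,000 is $37,758 ≥ base, so the credit is $0.
Total: $5,100 + $1,347 + $0 = $6,447.

$6,447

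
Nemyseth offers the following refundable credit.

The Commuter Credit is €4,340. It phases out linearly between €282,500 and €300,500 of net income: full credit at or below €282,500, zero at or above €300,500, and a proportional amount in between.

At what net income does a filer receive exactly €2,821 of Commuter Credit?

€288,800

€2,821 is 2,821/4,340 of the full €4,340, so 1,519/4,340 of the €18,000 range has been used: income = €282,500 + €18,000 × 1,519/4,340 = €288,800.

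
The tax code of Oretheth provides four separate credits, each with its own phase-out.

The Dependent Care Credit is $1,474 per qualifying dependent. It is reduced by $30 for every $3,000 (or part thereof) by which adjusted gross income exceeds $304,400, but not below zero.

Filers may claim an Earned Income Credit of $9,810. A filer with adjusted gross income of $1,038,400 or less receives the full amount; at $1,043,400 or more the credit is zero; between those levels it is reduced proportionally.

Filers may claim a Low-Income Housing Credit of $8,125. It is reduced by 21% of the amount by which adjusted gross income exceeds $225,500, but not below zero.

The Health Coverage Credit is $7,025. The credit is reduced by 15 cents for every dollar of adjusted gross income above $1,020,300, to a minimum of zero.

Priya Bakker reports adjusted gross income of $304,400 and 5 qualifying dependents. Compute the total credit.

$24,205

Dependent Care Credit: base = 5 × $1,474 = $7,370. $304,400 is at or below the $304,400 threshold, so the full $7,370 applies.
Earned Income Credit: $304,400 is at or below the $1,038,400 threshold, so the full $9,810 applies.
Low-Income Housing Credit: 21% of the $78,900 excess over $225,500 is $16,569 ≥ base, so the credit is $0.
Health Coverage Credit: $304,400 is at or below the $1,020,300 threshold, so the full $7,025 applies.
Total: $7,370 + $9,810 + $0 + $7,025 = $24,205.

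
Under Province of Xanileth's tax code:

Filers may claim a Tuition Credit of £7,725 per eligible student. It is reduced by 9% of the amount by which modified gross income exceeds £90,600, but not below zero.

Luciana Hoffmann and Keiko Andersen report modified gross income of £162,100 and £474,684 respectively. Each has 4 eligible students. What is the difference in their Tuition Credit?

£24,465

Luciana (£162,100): Tuition Credit: base = 4 × £7,725 = £30,900. 9% of the £71,500 excess over £90,600 is £6,435; credit = £30,900 − £6,435 = £24,465.
Keiko (£474,684): Tuition Credit: base = 4 × £7,725 = £30,900. 9% of the £384,084 excess over £90,600 is £34,567.56 ≥ base, so the credit is £0.
Difference: |£24,465 − £0| = £24,465.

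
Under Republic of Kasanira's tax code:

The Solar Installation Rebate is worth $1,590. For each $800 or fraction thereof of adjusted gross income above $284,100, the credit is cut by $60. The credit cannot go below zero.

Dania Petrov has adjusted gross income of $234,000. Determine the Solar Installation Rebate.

Solar Installation Rebate: $234,000 is at or below the $284,100 threshold, so the full $1,590 applies.

$1,590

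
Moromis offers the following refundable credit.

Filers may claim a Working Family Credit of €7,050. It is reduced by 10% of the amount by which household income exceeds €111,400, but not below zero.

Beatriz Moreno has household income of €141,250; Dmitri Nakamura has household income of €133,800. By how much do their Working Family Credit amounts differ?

€745

Beatriz (€141,250): Working Family Credit: 10% of the €29,850 excess over €111,400 is €2,985; credit = €7,050 − €2,985 = €4,065.
Dmitri (€133,800): Working Family Credit: 10% of the €22,400 excess over €111,400 is €2,240; credit = €7,050 − €2,240 = €4,810.
Difference: |€4,065 − €4,810| = €745.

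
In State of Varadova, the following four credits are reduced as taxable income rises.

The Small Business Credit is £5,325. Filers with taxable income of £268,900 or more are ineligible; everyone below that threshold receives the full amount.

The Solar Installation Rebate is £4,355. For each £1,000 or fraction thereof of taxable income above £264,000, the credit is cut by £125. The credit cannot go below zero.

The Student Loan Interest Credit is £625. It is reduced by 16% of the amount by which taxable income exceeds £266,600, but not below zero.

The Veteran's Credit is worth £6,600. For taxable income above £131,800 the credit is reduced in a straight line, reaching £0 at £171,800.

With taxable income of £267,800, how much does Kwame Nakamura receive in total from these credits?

£9,613

Small Business Credit: £267,800 is below the £268,900 cutoff, so the full £5,325 applies.
Solar Installation Rebate: income exceeds £264,000 by £3,800, which is 4 full-or-partial £1,000 increments; reduction = 4 × £125 = £500, leaving £3,855.
Student Loan Interest Credit: 16% of the £1,200 excess over £266,600 is £192; credit = £625 − £192 = £433.
Veteran's Credit: £267,800 is at or above £171,800, so the credit is £0.
Total: £5,325 + £3,855 + £433 + £0 = £9,613.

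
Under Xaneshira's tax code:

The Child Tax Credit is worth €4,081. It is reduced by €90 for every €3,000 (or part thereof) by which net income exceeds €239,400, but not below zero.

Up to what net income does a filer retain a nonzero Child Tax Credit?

€374,400

After 45 increments the reduction is 45 × €90 = €4,050, leaving €31; one more increment wipes it out. Increment 45 ends at excess 45 × €3,000 = €135,000, so the highest qualifying income is €239,400 + €135,000 = €374,400.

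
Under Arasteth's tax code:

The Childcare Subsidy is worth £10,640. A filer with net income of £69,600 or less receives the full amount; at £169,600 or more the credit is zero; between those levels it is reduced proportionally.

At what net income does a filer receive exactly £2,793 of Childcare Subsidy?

£143,350

£2,793 is 2,793/10,640 of the full £10,640, so 7,847/10,640 of the £100,000 range has been used: income = £69,600 + £100,000 × 7,847/10,640 = £143,350.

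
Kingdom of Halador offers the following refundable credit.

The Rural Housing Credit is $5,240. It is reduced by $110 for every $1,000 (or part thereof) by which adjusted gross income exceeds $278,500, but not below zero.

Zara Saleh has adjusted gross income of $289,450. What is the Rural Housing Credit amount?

Rural Housing Credit: income exceeds $278,500 by $10,950, which is 11 full-or-partial $1,000 increments; reduction = 11 × $110 = $1,210, leaving $4,030.

$4,030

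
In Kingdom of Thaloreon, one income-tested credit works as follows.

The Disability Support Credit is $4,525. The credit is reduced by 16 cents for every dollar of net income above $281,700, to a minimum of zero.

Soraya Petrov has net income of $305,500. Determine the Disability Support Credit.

Disability Support Credit: 16% of the $23,800 excess over $281,700 is $3,808; credit = $4,525 − $3,808 = $717.

$717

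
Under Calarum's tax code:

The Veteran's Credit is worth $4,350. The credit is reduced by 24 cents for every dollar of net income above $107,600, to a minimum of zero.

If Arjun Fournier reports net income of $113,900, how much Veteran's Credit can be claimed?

$2,838

Veteran's Credit: 24% of the $6,300 excess over $107,600 is $1,512; credit = $4,350 − $1,512 = $2,838.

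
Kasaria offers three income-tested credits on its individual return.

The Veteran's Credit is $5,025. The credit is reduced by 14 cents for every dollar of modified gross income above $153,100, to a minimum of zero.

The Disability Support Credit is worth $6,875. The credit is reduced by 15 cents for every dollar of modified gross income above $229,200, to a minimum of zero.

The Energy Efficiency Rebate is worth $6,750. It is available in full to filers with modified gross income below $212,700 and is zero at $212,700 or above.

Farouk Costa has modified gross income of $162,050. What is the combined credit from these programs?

$17,397

Veteran's Credit: 14% of the $8,950 excess over $153,100 is $1,253; credit = $5,025 − $1,253 = $3,772.
Disability Support Credit: $162,050 is at or below the $229,200 threshold, so the full $6,875 applies.
Energy Efficiency Rebate: $162,050 is below the $212,700 cutoff, so the full $6,750 applies.
Total: $3,772 + $6,875 + $6,750 = $17,397.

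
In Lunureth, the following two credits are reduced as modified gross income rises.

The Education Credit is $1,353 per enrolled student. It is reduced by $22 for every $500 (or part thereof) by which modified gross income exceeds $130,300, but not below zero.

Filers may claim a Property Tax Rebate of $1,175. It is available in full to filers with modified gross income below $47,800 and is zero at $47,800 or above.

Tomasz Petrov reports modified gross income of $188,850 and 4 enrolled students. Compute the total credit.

Education Credit: base = 4 × $1,353 = $5,412. income exceeds $130,300 by $58,550, which is 118 full-or-partial $500 increments; reduction = 118 × $22 = $2,596, leaving $2,816.
Property Tax Rebate: $188,850 meets or exceeds the $47,800 cutoff, so the credit is $0.
Total: $2,816 + $0 = $2,816.

$2,816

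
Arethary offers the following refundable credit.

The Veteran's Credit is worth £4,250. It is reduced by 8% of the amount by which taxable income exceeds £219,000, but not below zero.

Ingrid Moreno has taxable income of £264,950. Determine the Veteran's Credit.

£574

Veteran's Credit: 8% of the £45,950 excess over £219,000 is £3,676; credit = £4,250 − £3,676 = £574.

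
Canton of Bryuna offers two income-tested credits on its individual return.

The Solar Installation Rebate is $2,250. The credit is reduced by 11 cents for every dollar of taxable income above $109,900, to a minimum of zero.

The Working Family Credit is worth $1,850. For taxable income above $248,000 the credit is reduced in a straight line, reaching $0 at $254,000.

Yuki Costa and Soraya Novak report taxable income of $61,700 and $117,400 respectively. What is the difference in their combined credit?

$825

Yuki ($61,700): Solar Installation Rebate: $61,700 is at or below the $109,900 threshold, so the full $2,250 applies. Working Family Credit: $61,700 is at or below the $248,000 threshold, so the full $1,850 applies. total $2,250 + $1,850 = $4,100
Soraya ($117,400): Solar Installation Rebate: 11% of the $7,500 excess over $109,900 is $825; credit = $2,250 − $825 = $1,425. Working Family Credit: $117,400 is at or below the $248,000 threshold, so the full $1,850 applies. total $1,425 + $1,850 = $3,275
Difference: |$4,100 − $3,275| = $825.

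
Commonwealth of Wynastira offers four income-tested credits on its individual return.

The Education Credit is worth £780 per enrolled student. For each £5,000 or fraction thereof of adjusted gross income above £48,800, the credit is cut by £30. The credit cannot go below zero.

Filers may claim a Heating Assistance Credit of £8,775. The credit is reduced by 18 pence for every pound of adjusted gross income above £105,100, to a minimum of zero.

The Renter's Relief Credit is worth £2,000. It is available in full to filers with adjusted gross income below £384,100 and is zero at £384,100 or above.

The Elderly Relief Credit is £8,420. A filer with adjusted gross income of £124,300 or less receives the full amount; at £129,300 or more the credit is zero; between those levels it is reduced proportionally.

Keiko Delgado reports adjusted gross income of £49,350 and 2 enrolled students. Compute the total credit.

Education Credit: base = 2 × £780 = £1,560. income exceeds £48,800 by £550, which is 1 full-or-partial £5,000 increment; reduction = 1 × £30 = £30, leaving £1,530.
Heating Assistance Credit: £49,350 is at or below the £105,100 threshold, so the full £8,775 applies.
Renter's Relief Credit: £49,350 is below the £384,100 cutoff, so the full £2,000 applies.
Elderly Relief Credit: £49,350 is at or below the £124,300 threshold, so the full £8,420 applies.
Total: £1,530 + £8,775 + £2,000 + £8,420 = £20,725.

£20,725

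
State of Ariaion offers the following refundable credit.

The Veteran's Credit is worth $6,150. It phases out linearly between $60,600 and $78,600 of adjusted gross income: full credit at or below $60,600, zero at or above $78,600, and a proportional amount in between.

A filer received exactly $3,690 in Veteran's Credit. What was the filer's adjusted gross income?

$67,800

$3,690 is 3,690/6,150 of the full $6,150, so 2,460/6,150 of the $18,000 range has been used: income = $60,600 + $18,000 × 2,460/6,150 = $67,800.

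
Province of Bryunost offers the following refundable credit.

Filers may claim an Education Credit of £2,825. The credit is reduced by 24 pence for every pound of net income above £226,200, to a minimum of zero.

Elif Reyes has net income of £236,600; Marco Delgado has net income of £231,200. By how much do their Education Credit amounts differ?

Elif (£236,600): Education Credit: 24% of the £10,400 excess over £226,200 is £2,496; credit = £2,825 − £2,496 = £329.
Marco (£231,200): Education Credit: 24% of the £5,000 excess over £226,200 is £1,200; credit = £2,825 − £1,200 = £1,625.
Difference: |£329 − £1,625| = £1,296.

£1,296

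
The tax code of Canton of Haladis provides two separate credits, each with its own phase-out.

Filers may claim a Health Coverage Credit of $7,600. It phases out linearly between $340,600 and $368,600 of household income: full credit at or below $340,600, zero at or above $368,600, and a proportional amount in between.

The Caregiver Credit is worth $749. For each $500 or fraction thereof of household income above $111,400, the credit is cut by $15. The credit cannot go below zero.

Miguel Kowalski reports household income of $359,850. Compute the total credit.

$2,375

Health Coverage Credit: $359,850 is $19,250 into a $28,000 phase-out range, leaving 8,750/28,000 of the credit: $7,600 × 8,750/28,000 = $2,375.
Caregiver Credit: income exceeds $111,400 by $248,450 → 497 increments × $15 = $7,455 ≥ base, so the credit is $0.
Total: $2,375 + $0 = $2,375.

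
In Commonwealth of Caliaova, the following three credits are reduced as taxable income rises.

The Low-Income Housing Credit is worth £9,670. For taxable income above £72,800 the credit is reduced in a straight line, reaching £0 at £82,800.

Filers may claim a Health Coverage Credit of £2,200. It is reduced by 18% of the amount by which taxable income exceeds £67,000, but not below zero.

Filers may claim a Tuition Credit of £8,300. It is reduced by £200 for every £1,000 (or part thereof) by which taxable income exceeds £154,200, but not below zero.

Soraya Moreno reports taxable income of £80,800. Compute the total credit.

Low-Income Housing Credit: £80,800 is £8,000 into a £10,000 phase-out range, leaving 2,000/10,000 of the credit: £9,670 × 2,000/10,000 = £1,934.
Health Coverage Credit: 18% of the £13,800 excess over £67,000 is £2,484 ≥ base, so the credit is £0.
Tuition Credit: £80,800 is at or below the £154,200 threshold, so the full £8,300 applies.
Total: £1,934 + £0 + £8,300 = £10,234.

£10,234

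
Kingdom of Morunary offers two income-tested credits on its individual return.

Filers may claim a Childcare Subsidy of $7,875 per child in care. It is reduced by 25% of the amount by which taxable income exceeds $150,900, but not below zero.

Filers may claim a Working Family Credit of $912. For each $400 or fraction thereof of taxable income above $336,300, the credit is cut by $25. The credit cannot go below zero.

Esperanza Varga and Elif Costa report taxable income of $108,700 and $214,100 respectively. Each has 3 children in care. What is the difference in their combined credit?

$15,800

Esperanza ($108,700): Childcare Subsidy: base = 3 × $7,875 = $23,625. $108,700 is at or below the $150,900 threshold, so the full $23,625 applies. Working Family Credit: $108,700 is at or below the $336,300 threshold, so the full $912 applies. total $23,625 + $912 = $24,537
Elif ($214,100): Childcare Subsidy: base = 3 × $7,875 = $23,625. 25% of the $63,200 excess over $150,900 is $15,800; credit = $23,625 − $15,800 = $7,825. Working Family Credit: $214,100 is at or below the $336,300 threshold, so the full $912 applies. total $7,825 + $912 = $8,737
Difference: |$24,537 − $8,737| = $15,800.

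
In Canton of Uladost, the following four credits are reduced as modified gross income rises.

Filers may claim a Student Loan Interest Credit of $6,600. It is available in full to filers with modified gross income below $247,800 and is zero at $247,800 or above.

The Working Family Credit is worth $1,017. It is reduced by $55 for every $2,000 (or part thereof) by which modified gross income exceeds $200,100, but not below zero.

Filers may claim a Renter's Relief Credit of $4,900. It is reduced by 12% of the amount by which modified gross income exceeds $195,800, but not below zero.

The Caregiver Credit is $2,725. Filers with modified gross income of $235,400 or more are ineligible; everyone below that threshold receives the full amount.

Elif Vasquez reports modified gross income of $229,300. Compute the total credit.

Student Loan Interest Credit: $229,300 is below the $247,800 cutoff, so the full $6,600 applies.
Working Family Credit: income exceeds $200,100 by $29,200, which is 15 full-or-partial $2,000 increments; reduction = 15 × $55 = $825, leaving $192.
Renter's Relief Credit: 12% of the $33,500 excess over $195,800 is $4,020; credit = $4,900 − $4,020 = $880.
Caregiver Credit: $229,300 is below the $235,400 cutoff, so the full $2,725 applies.
Total: $6,600 + $192 + $880 + $2,725 = $10,397.

$10,397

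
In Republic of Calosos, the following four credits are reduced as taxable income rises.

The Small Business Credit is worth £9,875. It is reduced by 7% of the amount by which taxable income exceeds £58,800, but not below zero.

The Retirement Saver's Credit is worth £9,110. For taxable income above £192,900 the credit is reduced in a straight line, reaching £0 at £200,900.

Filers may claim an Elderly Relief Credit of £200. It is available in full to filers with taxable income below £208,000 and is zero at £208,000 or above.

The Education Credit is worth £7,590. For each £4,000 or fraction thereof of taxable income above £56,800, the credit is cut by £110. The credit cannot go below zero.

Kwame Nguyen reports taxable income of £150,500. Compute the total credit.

£17,716

Small Business Credit: 7% of the £91,700 excess over £58,800 is £6,419; credit = £9,875 − £6,419 = £3,456.
Retirement Saver's Credit: £150,500 is at or below the £192,900 threshold, so the full £9,110 applies.
Elderly Relief Credit: £150,500 is below the £208,000 cutoff, so the full £200 applies.
Education Credit: income exceeds £56,800 by £93,700, which is 24 full-or-partial £4,000 increments; reduction = 24 × £110 = £2,640, leaving £4,950.
Total: £3,456 + £9,110 + £200 + £4,950 = £17,716.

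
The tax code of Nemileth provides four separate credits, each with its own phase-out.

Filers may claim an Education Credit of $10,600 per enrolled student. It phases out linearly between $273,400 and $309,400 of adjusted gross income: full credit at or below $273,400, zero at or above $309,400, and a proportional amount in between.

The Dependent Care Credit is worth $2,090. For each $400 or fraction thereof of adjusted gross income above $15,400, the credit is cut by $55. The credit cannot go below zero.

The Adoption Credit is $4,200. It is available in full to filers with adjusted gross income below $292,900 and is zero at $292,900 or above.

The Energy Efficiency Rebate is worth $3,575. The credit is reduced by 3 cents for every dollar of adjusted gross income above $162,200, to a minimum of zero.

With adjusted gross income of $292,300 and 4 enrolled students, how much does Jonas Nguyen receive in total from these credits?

$24,340

Education Credit: base = 4 × $10,600 = $42,400. $292,300 is $18,900 into a $36,000 phase-out range, leaving 17,100/36,000 of the credit: $42,400 × 17,100/36,000 = $20,140.
Dependent Care Credit: income exceeds $15,400 by $276,900 → 693 increments × $55 = $38,115 ≥ base, so the credit is $0.
Adoption Credit: $292,300 is below the $292,900 cutoff, so the full $4,200 applies.
Energy Efficiency Rebate: 3% of the $130,100 excess over $162,200 is $3,903 ≥ base, so the credit is $0.
Total: $20,140 + $0 + $4,200 + $0 = $24,340.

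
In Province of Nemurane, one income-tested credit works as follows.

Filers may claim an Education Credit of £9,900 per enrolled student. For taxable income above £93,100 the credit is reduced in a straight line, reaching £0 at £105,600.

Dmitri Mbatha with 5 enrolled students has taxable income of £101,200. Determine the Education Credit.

£17,424

Education Credit: base = 5 × £9,900 = £49,500. £101,200 is £8,100 into a £12,500 phase-out range, leaving 4,400/12,500 of the credit: £49,500 × 4,400/12,500 = £17,424.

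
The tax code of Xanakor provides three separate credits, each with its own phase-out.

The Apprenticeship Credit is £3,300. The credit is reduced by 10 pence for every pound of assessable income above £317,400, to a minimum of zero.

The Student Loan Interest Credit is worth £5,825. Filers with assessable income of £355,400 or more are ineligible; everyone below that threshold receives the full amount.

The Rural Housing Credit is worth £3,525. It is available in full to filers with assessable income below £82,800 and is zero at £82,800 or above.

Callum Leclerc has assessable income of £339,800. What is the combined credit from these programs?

£6,885

Apprenticeship Credit: 10% of the £22,400 excess over £317,400 is £2,240; credit = £3,300 − £2,240 = £1,060.
Student Loan Interest Credit: £339,800 is below the £355,400 cutoff, so the full £5,825 applies.
Rural Housing Credit: £339,800 meets or exceeds the £82,800 cutoff, so the credit is £0.
Total: £1,060 + £5,825 + £0 = £6,885.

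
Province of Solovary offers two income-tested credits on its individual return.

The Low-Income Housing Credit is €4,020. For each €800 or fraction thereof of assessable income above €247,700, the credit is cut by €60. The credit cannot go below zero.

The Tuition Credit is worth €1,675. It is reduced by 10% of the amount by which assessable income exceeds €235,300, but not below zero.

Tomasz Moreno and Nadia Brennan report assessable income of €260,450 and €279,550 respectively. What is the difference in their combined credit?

Tomasz (€260,450): Low-Income Housing Credit: income exceeds €247,700 by €12,750, which is 16 full-or-partial €800 increments; reduction = 16 × €60 = €960, leaving €3,060. Tuition Credit: 10% of the €25,150 excess over €235,300 is €2,515 ≥ base, so the credit is €0. total €3,060 + €0 = €3,060
Nadia (€279,550): Low-Income Housing Credit: income exceeds €247,700 by €31,850, which is 40 full-or-partial €800 increments; reduction = 40 × €60 = €2,400, leaving €1,620. Tuition Credit: 10% of the €44,250 excess over €235,300 is €4,425 ≥ base, so the credit is €0. total €1,620 + €0 = €1,620
Difference: |€3,060 − €1,620| = €1,440.

€1,440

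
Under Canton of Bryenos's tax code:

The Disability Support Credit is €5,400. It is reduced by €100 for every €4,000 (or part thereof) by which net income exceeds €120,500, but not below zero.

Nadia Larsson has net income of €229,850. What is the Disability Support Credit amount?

€2,600

Disability Support Credit: income exceeds €120,500 by €109,350, which is 28 full-or-partial €4,000 increments; reduction = 28 × €100 = €2,800, leaving €2,600.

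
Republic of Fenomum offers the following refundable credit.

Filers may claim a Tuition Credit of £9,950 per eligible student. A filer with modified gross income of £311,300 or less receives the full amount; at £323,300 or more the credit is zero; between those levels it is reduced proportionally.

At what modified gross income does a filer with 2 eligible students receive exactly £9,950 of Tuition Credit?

£317,300

Full credit = 2 × £9,950 = £19,900.
£9,950 is 9,950/19,900 of the full £19,900, so 9,950/19,900 of the £12,000 range has been used: income = £311,300 + £12,000 × 9,950/19,900 = £317,300.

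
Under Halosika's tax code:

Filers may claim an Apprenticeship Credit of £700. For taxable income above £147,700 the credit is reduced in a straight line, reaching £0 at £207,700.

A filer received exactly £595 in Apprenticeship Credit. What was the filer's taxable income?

£156,700

£595 is 595/700 of the full £700, so 105/700 of the £60,000 range has been used: income = £147,700 + £60,000 × 105/700 = £156,700.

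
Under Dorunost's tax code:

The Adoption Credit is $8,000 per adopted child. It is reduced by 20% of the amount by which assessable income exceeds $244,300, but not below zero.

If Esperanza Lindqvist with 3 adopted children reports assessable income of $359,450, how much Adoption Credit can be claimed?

Adoption Credit: base = 3 × $8,000 = $24,000. 20% of the $115,150 excess over $244,300 is $23,030; credit = $24,000 − $23,030 = $970.

$970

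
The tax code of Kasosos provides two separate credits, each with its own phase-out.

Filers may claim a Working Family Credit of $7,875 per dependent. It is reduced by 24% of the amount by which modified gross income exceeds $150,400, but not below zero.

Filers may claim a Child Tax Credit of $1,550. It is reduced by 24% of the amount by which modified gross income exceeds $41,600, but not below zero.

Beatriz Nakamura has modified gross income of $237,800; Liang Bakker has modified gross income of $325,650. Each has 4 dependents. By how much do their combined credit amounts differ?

$10,524

Beatriz ($237,800): Working Family Credit: base = 4 × $7,875 = $31,500. 24% of the $87,400 excess over $150,400 is $20,976; credit = $31,500 − $20,976 = $10,524. Child Tax Credit: 24% of the $196,200 excess over $41,600 is $47,088 ≥ base, so the credit is $0. total $10,524 + $0 = $10,524
Liang ($325,650): Working Family Credit: base = 4 × $7,875 = $31,500. 24% of the $175,250 excess over $150,400 is $42,060 ≥ base, so the credit is $0. Child Tax Credit: 24% of the $284,050 excess over $41,600 is $68,172 ≥ base, so the credit is $0. total $0 + $0 = $0
Difference: |$10,524 − $0| = $10,524.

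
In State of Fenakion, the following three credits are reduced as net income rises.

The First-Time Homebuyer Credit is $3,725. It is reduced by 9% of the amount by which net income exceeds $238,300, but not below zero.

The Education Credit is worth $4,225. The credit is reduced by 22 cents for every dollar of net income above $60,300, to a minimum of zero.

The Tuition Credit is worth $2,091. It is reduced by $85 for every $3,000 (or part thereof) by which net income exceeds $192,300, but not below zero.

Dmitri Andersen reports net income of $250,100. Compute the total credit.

$3,054

First-Time Homebuyer Credit: 9% of the $11,800 excess over $238,300 is $1,062; credit = $3,725 − $1,062 = $2,663.
Education Credit: 22% of the $189,800 excess over $60,300 is $41,756 ≥ base, so the credit is $0.
Tuition Credit: income exceeds $192,300 by $57,800, which is 20 full-or-partial $3,000 increments; reduction = 20 × $85 = $1,700, leaving $391.
Total: $2,663 + $0 + $391 = $3,054.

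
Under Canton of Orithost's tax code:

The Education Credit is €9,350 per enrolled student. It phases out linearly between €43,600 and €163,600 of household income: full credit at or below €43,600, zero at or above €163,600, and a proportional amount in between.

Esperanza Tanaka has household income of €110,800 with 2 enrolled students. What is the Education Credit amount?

€8,228

Education Credit: base = 2 × €9,350 = €18,700. €110,800 is €67,200 into a €120,000 phase-out range, leaving 52,800/120,000 of the credit: €18,700 × 52,800/120,000 = €8,228.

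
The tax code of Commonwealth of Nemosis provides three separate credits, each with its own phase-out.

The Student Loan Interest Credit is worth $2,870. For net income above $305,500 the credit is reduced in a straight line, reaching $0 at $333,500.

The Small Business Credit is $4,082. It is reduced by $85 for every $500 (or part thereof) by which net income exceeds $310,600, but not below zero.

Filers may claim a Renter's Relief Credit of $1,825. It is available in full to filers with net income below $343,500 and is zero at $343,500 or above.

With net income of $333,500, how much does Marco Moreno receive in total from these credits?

$1,997

Student Loan Interest Credit: $333,500 is at or above $333,500, so the credit is $0.
Small Business Credit: income exceeds $310,600 by $22,900, which is 46 full-or-partial $500 increments; reduction = 46 × $85 = $3,910, leaving $172.
Renter's Relief Credit: $333,500 is below the $343,500 cutoff, so the full $1,825 applies.
Total: $0 + $172 + $1,825 = $1,997.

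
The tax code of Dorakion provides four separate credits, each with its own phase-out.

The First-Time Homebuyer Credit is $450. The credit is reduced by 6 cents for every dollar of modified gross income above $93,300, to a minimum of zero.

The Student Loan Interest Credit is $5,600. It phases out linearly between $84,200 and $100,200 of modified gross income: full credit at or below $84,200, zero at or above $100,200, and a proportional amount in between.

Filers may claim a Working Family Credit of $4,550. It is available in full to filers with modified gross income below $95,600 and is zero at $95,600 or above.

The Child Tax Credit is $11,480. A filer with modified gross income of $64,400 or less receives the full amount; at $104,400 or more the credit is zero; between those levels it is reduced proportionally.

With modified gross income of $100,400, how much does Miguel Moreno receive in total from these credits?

$1,172

First-Time Homebuyer Credit: 6% of the $7,100 excess over $93,300 is $426; credit = $450 − $426 = $24.
Student Loan Interest Credit: $100,400 is at or above $100,200, so the credit is $0.
Working Family Credit: $100,400 meets or exceeds the $95,600 cutoff, so the credit is $0.
Child Tax Credit: $100,400 is $36,000 into a $40,000 phase-out range, leaving 4,000/40,000 of the credit: $11,480 × 4,000/40,000 = $1,148.
Total: $24 + $0 + $0 + $1,148 = $1,172.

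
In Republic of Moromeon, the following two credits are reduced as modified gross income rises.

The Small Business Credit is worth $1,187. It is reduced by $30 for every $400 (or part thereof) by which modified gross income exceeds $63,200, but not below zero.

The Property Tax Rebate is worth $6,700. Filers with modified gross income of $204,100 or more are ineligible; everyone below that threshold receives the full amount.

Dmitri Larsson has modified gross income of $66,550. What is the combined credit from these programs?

Small Business Credit: income exceeds $63,200 by $3,350, which is 9 full-or-partial $400 increments; reduction = 9 × $30 = $270, leaving $917.
Property Tax Rebate: $66,550 is below the $204,100 cutoff, so the full $6,700 applies.
Total: $917 + $6,700 = $7,617.

$7,617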